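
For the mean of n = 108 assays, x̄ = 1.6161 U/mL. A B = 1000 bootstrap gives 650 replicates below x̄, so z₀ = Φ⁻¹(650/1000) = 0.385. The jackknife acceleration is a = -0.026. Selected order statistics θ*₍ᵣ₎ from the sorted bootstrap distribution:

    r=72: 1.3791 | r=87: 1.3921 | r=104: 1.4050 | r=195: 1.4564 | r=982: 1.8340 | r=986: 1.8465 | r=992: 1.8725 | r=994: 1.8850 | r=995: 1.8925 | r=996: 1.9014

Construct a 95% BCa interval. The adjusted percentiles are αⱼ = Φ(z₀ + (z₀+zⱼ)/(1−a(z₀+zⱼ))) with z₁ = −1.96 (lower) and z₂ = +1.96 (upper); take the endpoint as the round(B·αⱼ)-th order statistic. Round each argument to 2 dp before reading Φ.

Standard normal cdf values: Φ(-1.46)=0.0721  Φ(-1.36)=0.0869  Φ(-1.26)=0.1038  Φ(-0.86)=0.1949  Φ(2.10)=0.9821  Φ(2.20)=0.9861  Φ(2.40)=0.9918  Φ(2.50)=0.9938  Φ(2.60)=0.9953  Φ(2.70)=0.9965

(1.4050, 1.8925)

Lower: z₀ + z₁ = 0.385 + (-1.960) = -1.575; 1 − a(z₀+z₁) = 1 − (-0.026)(-1.575) = 0.9590; argument = 0.385 + (-1.575)/0.9590 = -1.2573 → -1.26.
α₁ = Φ(-1.26) = 0.1038; rank = round(1000 × 0.1038) = 104; θ*₍104₎ = 1.4050.
Upper: z₀ + z₂ = 2.345; 1 − a(z₀+z₂) = 1.0610; argument = 2.5952 → 2.60; α₂ = 0.9953; rank = 995; θ*₍995₎ = 1.8925.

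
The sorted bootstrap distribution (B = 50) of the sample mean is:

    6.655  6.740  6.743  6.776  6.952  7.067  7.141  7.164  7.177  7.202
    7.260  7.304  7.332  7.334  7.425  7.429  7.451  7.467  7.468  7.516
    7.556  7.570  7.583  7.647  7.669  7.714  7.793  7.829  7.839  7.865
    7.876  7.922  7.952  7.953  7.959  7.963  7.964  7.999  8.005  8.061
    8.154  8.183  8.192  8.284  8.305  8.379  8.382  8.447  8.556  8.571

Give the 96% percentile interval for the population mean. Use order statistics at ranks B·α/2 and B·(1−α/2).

α = 0.04; lower rank = 50 × 0.020 = 1; upper rank = 50 × 0.980 = 49.
The 1st smallest replicate is 6.655; the 49th is 8.556.

(6.655, 8.556)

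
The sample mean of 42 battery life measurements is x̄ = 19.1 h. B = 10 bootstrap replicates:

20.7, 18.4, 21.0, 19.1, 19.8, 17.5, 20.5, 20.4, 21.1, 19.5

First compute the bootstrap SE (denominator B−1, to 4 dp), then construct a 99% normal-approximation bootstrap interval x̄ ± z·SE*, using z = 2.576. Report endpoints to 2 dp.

Mean of replicates = 19.8000; sum of squared deviations = 12.6200; SE* = √(12.6200/9) = 1.1842
Margin = 2.576 × 1.1842 = 3.050
Interval: 19.1 ± 3.050

(16.05, 22.15)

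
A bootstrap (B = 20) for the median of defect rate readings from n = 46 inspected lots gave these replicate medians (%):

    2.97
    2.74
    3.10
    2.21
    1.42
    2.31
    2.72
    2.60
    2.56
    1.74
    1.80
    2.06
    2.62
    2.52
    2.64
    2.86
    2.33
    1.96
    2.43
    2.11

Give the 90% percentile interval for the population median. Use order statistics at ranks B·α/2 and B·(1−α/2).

Sorted replicates: 1.42, 1.74, 1.80, 1.96, 2.06, 2.11, 2.21, 2.31, 2.33, 2.43, 2.52, 2.56, 2.60, 2.62, 2.64, 2.72, 2.74, 2.86, 2.97, 3.10
α = 0.10; lower rank = 20 × 0.050 = 1; upper rank = 20 × 0.950 = 19.
The 1st smallest replicate is 1.42; the 19th is 2.97.

(1.42, 2.97)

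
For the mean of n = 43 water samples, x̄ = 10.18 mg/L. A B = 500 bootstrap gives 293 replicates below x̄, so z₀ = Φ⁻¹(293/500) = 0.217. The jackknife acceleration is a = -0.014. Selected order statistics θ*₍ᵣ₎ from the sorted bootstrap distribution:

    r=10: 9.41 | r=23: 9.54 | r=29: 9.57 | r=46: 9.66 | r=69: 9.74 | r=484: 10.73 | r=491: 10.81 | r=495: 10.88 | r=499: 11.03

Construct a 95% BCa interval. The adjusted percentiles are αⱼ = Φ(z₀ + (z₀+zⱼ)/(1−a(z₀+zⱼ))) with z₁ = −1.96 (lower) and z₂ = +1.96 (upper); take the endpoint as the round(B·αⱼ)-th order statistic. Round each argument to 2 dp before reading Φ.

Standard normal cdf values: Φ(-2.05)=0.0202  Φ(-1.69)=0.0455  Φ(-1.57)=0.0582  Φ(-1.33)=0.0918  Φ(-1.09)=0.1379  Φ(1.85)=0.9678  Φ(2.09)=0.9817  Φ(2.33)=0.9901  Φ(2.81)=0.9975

Lower: z₀ + z₁ = 0.217 + (-1.960) = -1.743; 1 − a(z₀+z₁) = 1 − (-0.014)(-1.743) = 0.9756; argument = 0.217 + (-1.743)/0.9756 = -1.5696 → -1.57.
α₁ = Φ(-1.57) = 0.0582; rank = round(500 × 0.0582) = 29; θ*₍29₎ = 9.57.
Upper: z₀ + z₂ = 2.177; 1 − a(z₀+z₂) = 1.0305; argument = 2.3296 → 2.33; α₂ = 0.9901; rank = 495; θ*₍495₎ = 10.88.

(9.57, 10.88)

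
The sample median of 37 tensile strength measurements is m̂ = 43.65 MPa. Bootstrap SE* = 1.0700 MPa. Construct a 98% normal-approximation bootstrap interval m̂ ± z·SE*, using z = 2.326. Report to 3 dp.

Margin = 2.326 × 1.0700 = 2.4888
Interval: 43.65 ± 2.4888

(41.161, 46.139)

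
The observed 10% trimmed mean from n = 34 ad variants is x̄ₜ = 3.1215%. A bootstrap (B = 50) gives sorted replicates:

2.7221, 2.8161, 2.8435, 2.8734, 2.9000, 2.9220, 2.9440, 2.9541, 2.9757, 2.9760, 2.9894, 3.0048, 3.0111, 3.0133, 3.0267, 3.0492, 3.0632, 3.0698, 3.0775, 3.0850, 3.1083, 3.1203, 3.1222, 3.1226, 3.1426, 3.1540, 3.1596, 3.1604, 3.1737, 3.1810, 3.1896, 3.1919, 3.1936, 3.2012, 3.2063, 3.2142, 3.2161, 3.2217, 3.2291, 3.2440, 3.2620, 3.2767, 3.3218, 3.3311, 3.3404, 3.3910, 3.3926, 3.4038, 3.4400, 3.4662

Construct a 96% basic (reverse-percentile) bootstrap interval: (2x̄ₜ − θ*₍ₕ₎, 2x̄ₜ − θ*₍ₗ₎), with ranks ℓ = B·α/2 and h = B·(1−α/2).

Percentile endpoints at ranks 1 and 49: θ*₍1₎ = 2.7221, θ*₍49₎ = 3.4400.
Basic interval reflects these around x̄ₜ:
  lower = 2 × 3.1215 − 3.4400 = 2.8030
  upper = 2 × 3.1215 − 2.7221 = 3.5209

(2.8030, 3.5209)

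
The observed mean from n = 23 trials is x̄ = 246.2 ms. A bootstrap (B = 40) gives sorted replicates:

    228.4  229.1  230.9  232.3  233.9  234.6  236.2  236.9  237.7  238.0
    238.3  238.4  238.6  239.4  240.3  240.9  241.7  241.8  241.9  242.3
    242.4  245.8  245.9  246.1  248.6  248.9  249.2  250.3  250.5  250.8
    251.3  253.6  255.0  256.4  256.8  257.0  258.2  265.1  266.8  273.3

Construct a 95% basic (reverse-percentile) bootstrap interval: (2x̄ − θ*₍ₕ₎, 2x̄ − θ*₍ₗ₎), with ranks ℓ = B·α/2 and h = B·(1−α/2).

(225.6, 264.0)

Percentile endpoints at ranks 1 and 39: θ*₍1₎ = 228.4, θ*₍39₎ = 266.8.
Basic interval reflects these around x̄:
  lower = 2 × 246.2 − 266.8 = 225.6
  upper = 2 × 246.2 − 228.4 = 264.0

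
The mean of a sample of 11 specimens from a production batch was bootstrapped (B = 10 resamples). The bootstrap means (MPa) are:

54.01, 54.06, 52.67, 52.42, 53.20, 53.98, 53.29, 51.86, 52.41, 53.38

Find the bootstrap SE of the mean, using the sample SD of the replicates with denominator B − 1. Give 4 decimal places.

SE* = 0.7675

Bootstrap SE is the standard deviation of the 10 replicate means.
Mean of replicates: (54.01 + 54.06 + 52.67 + 52.42 + 53.20 + 53.98 + 53.29 + 51.86 + 52.41 + 53.38) / 10 = 531.28000 / 10 = 53.12800
Sum of squared deviations: (+0.88200)² + (+0.93200)² + (−0.45800)² + (−0.70800)² + (+0.07200)² + (+0.85200)² + (+0.16200)² + (−1.26800)² + (−0.71800)² + (+0.25200)² = 5.30176
Variance = 5.30176 / 9 = 0.58908
SE* = √0.58908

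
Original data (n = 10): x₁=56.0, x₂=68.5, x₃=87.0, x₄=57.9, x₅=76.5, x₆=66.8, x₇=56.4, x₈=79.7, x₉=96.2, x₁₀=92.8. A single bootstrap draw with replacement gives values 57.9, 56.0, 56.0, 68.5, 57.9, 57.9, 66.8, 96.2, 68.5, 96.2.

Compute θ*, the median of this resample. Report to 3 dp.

θ* = 62.350

Sorted: 56.0, 56.0, 57.9, 57.9, 57.9, 66.8, 68.5, 68.5, 96.2, 96.2
Median = average of the two middle values = 62.350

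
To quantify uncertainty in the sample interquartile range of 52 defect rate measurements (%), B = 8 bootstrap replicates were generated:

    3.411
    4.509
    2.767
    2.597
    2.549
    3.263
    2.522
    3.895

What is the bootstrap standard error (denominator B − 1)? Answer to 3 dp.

SE* = 0.725

Bootstrap SE is the standard deviation of the 8 replicate interquartile ranges.
Mean of replicates: (3.411 + 4.509 + 2.767 + 2.597 + 2.549 + 3.263 + 2.522 + 3.895) / 8 = 25.5130 / 8 = 3.1891
Sum of squared deviations: (+0.2219)² + (+1.3199)² + (−0.4221)² + (−0.5921)² + (−0.6401)² + (+0.0739)² + (−0.6671)² + (+0.7059)² = 3.6786
Variance = 3.6786 / 7 = 0.5255
SE* = √0.5255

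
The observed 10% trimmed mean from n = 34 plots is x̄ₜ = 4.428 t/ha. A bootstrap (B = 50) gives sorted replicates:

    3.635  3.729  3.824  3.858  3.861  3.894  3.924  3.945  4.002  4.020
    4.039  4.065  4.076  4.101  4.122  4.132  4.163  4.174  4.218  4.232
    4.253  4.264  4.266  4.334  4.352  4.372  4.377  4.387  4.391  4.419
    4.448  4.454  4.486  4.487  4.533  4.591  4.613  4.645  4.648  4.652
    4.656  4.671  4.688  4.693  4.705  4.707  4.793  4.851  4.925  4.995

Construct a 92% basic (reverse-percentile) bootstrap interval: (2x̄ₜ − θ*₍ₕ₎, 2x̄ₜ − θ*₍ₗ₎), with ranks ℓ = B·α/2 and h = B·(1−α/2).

(4.005, 5.127)

Percentile endpoints at ranks 2 and 48: θ*₍2₎ = 3.729, θ*₍48₎ = 4.851.
Basic interval reflects these around x̄ₜ:
  lower = 2 × 4.428 − 4.851 = 4.005
  upper = 2 × 4.428 − 3.729 = 5.127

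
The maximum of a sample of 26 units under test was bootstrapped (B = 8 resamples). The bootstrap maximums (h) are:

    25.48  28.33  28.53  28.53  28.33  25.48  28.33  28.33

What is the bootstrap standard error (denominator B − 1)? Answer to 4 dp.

SE* = 1.3530

Bootstrap SE is the standard deviation of the 8 replicate maximums.
Mean of replicates: (25.48 + 28.33 + 28.53 + 28.53 + 28.33 + 25.48 + 28.33 + 28.33) / 8 = 221.34000 / 8 = 27.66750
Sum of squared deviations: (−2.18750)² + (+0.66250)² + (+0.86250)² + (+0.86250)² + (+0.66250)² + (−2.18750)² + (+0.66250)² + (+0.66250)² = 12.81375
Variance = 12.81375 / 7 = 1.83054
SE* = √1.83054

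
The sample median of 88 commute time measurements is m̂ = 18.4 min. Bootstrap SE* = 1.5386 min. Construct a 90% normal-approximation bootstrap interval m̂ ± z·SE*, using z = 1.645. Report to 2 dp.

(15.87, 20.93)

Margin = 1.645 × 1.5386 = 2.531
Interval: 18.4 ± 2.531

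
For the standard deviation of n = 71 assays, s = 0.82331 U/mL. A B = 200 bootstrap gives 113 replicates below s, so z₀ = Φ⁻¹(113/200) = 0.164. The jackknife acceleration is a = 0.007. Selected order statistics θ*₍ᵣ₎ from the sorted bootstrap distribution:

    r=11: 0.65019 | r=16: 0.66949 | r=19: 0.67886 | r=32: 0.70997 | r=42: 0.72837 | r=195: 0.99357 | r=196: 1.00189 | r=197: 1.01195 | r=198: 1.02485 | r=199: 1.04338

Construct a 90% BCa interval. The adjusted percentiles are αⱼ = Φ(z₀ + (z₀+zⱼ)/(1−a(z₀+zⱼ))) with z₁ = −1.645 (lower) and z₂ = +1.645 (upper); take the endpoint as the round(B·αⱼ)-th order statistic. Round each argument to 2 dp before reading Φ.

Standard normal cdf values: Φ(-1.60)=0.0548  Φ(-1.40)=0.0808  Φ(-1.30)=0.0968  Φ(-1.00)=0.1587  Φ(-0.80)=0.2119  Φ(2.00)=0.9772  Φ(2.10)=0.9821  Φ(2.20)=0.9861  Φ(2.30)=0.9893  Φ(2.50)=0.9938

Lower: z₀ + z₁ = 0.164 + (-1.645) = -1.481; 1 − a(z₀+z₁) = 1 − (0.007)(-1.481) = 1.0104; argument = 0.164 + (-1.481)/1.0104 = -1.3018 → -1.30.
α₁ = Φ(-1.30) = 0.0968; rank = round(200 × 0.0968) = 19; θ*₍19₎ = 0.67886.
Upper: z₀ + z₂ = 1.809; 1 − a(z₀+z₂) = 0.9873; argument = 1.9962 → 2.00; α₂ = 0.9772; rank = 195; θ*₍195₎ = 0.99357.

(0.67886, 0.99357)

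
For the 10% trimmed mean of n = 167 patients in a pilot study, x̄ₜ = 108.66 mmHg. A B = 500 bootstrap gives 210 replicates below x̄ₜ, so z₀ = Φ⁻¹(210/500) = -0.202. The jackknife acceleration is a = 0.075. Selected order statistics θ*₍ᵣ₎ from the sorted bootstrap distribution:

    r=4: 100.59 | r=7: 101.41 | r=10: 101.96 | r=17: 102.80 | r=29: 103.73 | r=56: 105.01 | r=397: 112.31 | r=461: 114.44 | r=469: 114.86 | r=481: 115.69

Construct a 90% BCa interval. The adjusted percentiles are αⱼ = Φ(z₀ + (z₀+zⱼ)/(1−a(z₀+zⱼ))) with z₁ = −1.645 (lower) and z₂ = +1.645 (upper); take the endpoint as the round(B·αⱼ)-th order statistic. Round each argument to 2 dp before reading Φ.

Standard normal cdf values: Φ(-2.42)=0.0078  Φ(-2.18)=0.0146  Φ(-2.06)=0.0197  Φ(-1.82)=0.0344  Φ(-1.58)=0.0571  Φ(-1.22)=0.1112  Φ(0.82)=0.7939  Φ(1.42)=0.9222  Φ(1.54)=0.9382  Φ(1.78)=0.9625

Lower: z₀ + z₁ = -0.202 + (-1.645) = -1.847; 1 − a(z₀+z₁) = 1 − (0.075)(-1.847) = 1.1385; argument = -0.202 + (-1.847)/1.1385 = -1.8243 → -1.82.
α₁ = Φ(-1.82) = 0.0344; rank = round(500 × 0.0344) = 17; θ*₍17₎ = 102.80.
Upper: z₀ + z₂ = 1.443; 1 − a(z₀+z₂) = 0.8918; argument = 1.4161 → 1.42; α₂ = 0.9222; rank = 461; θ*₍461₎ = 114.44.

(102.80, 114.44)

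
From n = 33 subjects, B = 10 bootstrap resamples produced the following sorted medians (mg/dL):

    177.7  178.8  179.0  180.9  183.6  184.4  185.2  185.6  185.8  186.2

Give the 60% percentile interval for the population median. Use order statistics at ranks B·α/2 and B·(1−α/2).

(178.8, 185.6)

α = 0.40; lower rank = 10 × 0.200 = 2; upper rank = 10 × 0.800 = 8.
The 2nd smallest replicate is 178.8; the 8th is 185.6.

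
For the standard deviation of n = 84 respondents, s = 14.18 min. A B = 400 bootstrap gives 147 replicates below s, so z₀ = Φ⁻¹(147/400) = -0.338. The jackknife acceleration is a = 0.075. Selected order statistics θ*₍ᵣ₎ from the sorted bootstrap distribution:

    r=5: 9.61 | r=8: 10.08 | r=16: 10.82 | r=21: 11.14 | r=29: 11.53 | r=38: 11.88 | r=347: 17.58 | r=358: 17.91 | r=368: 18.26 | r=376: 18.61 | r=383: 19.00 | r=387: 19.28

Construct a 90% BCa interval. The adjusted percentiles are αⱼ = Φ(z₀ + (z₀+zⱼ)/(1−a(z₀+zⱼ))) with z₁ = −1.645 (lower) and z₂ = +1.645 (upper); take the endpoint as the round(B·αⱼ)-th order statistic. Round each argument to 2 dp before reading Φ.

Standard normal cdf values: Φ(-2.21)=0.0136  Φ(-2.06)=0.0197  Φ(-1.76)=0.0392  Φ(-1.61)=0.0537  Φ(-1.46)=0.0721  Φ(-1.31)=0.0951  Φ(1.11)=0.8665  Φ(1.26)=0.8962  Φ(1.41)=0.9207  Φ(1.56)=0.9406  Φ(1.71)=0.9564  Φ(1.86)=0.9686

(10.08, 17.58)

Lower: z₀ + z₁ = -0.338 + (-1.645) = -1.983; 1 − a(z₀+z₁) = 1 − (0.075)(-1.983) = 1.1487; argument = -0.338 + (-1.983)/1.1487 = -2.0643 → -2.06.
α₁ = Φ(-2.06) = 0.0197; rank = round(400 × 0.0197) = 8; θ*₍8₎ = 10.08.
Upper: z₀ + z₂ = 1.307; 1 − a(z₀+z₂) = 0.9020; argument = 1.1110 → 1.11; α₂ = 0.8665; rank = 347; θ*₍347₎ = 17.58.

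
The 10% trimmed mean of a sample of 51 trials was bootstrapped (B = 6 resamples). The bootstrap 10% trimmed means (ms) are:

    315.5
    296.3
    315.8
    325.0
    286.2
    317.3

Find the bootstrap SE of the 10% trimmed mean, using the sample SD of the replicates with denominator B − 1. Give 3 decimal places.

Bootstrap SE is the standard deviation of the 6 replicate 10% trimmed means.
Mean of replicates: (315.5 + 296.3 + 315.8 + 325.0 + 286.2 + 317.3) / 6 = 1856.1000 / 6 = 309.3500
Sum of squared deviations: (+6.1500)² + (−13.0500)² + (+6.4500)² + (+15.6500)² + (−23.1500)² + (+7.9500)² = 1093.7750
Variance = 1093.7750 / 5 = 218.7550
SE* = √218.7550

SE* = 14.790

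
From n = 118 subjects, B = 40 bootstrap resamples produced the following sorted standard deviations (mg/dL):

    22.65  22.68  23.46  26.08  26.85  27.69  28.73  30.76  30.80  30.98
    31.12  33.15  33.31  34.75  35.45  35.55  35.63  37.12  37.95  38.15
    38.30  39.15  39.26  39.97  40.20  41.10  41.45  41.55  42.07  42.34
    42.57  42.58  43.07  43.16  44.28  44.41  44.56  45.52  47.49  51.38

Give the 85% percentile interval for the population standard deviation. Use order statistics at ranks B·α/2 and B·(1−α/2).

(23.46, 44.56)

α = 0.15; lower rank = 40 × 0.075 = 3; upper rank = 40 × 0.925 = 37.
The 3rd smallest replicate is 23.46; the 37th is 44.56.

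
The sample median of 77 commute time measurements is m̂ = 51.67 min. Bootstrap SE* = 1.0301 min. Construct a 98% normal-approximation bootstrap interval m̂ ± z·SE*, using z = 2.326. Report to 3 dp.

(49.274, 54.066)

Margin = 2.326 × 1.0301 = 2.3960
Interval: 51.67 ± 2.3960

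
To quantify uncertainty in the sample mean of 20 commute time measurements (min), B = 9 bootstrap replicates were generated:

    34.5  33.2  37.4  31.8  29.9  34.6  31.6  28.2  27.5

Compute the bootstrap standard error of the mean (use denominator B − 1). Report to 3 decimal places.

SE* = 3.218

Bootstrap SE is the standard deviation of the 9 replicate means.
Mean of replicates: (34.5 + 33.2 + 37.4 + 31.8 + 29.9 + 34.6 + 31.6 + 28.2 + 27.5) / 9 = 288.7000 / 9 = 32.0778
Sum of squared deviations: (+2.4222)² + (+1.1222)² + (+5.3222)² + (−0.2778)² + (−2.1778)² + (+2.5222)² + (−0.4778)² + (−3.8778)² + (−4.5778)² = 82.8556
Variance = 82.8556 / 8 = 10.3569
SE* = √10.3569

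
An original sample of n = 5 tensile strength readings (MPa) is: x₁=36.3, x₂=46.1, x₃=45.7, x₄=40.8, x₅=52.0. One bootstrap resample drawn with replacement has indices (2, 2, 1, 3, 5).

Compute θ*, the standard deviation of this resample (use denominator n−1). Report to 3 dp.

θ* = 5.642

Resample values: 46.1, 46.1, 36.3, 45.7, 52.0.
Mean = 45.2400; sum of squared deviations = 127.3120
s² = 127.3120 / 4 = 31.8280
s = √31.8280 = 5.642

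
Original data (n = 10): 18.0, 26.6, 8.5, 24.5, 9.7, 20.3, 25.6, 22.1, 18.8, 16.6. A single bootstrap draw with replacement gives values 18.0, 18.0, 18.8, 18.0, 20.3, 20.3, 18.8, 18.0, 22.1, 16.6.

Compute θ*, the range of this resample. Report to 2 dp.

θ* = 5.50

Range = 22.1 − 16.6 = 5.50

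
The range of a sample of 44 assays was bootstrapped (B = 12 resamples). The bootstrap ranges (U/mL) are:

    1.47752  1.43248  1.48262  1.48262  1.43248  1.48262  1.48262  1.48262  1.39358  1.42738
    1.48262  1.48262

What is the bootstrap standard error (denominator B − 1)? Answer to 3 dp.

Bootstrap SE is the standard deviation of the 12 replicate ranges.
Mean of replicates: (1.47752 + 1.43248 + 1.48262 + 1.48262 + 1.43248 + 1.48262 + 1.48262 + 1.48262 + 1.39358 + 1.42738 + 1.48262 + 1.48262) / 12 = 17.541780 / 12 = 1.461815
Sum of squared deviations: (+0.015705)² + (−0.029335)² + (+0.020805)² + (+0.020805)² + (−0.029335)² + (+0.020805)² + (+0.020805)² + (+0.020805)² + (−0.068235)² + (−0.034435)² + (+0.020805)² + (+0.020805)² = 0.010839
Variance = 0.010839 / 11 = 0.000985
SE* = √0.000985

SE* = 0.031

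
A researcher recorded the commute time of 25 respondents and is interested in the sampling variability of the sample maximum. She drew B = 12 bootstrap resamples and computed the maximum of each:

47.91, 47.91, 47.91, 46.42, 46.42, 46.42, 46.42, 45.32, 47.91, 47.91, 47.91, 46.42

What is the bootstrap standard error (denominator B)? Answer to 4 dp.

Bootstrap SE is the standard deviation of the 12 replicate maximums.
Mean of replicates: (47.91 + 47.91 + 47.91 + 46.42 + 46.42 + 46.42 + 46.42 + 45.32 + 47.91 + 47.91 + 47.91 + 46.42) / 12 = 564.88000 / 12 = 47.07333
Sum of squared deviations: (+0.83667)² + (+0.83667)² + (+0.83667)² + (−0.65333)² + (−0.65333)² + (−0.65333)² + (−0.65333)² + (−1.75333)² + (+0.83667)² + (+0.83667)² + (+0.83667)² + (−0.65333)² = 9.40847
Variance = 9.40847 / 12 = 0.78404
SE* = √0.78404

SE* = 0.8855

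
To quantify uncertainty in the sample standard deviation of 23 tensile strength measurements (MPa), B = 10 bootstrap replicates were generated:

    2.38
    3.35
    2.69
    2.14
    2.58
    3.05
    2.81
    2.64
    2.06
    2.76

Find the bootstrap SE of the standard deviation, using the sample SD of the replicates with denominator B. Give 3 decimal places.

Bootstrap SE is the standard deviation of the 10 replicate standard deviations.
Mean of replicates: (2.38 + 3.35 + 2.69 + 2.14 + 2.58 + 3.05 + 2.81 + 2.64 + 2.06 + 2.76) / 10 = 26.4600 / 10 = 2.6460
Sum of squared deviations: (−0.2660)² + (+0.7040)² + (+0.0440)² + (−0.5060)² + (−0.0660)² + (+0.4040)² + (+0.1640)² + (−0.0060)² + (−0.5860)² + (+0.1140)² = 1.3752
Variance = 1.3752 / 10 = 0.1375
SE* = √0.1375

SE* = 0.371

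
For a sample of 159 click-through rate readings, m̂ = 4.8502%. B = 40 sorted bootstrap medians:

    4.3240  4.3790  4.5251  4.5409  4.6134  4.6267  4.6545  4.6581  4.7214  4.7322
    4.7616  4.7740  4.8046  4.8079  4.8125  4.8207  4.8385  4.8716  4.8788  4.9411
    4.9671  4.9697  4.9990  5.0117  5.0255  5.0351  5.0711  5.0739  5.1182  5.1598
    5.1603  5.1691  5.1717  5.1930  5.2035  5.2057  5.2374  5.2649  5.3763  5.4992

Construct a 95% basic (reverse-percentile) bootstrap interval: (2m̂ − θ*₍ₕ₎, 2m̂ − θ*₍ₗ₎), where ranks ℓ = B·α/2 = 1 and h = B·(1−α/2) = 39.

Percentile endpoints at ranks 1 and 39: θ*₍1₎ = 4.3240, θ*₍39₎ = 5.3763.
Basic interval reflects these around m̂:
  lower = 2 × 4.8502 − 5.3763 = 4.3241
  upper = 2 × 4.8502 − 4.3240 = 5.3764

(4.3241, 5.3764)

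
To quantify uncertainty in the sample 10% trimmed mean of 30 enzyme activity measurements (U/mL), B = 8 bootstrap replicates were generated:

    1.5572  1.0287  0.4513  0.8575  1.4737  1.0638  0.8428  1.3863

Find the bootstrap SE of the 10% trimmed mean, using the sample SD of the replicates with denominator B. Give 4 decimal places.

Bootstrap SE is the standard deviation of the 8 replicate 10% trimmed means.
Mean of replicates: (1.5572 + 1.0287 + 0.4513 + 0.8575 + 1.4737 + 1.0638 + 0.8428 + 1.3863) / 8 = 8.66130 / 8 = 1.08266
Sum of squared deviations: (+0.47454)² + (−0.05396)² + (−0.63136)² + (−0.22516)² + (+0.39104)² + (−0.01886)² + (−0.23986)² + (+0.30364)² = 0.98041
Variance = 0.98041 / 8 = 0.12255
SE* = √0.12255

SE* = 0.3501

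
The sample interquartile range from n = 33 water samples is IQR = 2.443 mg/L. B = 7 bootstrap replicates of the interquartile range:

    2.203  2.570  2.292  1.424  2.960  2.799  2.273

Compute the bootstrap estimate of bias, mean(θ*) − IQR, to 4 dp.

bias = −0.0829

mean(θ*) = (2.203 + 2.570 + 2.292 + 1.424 + 2.960 + 2.799 + 2.273) / 7 = 2.36014
bias = 2.36014 − 2.443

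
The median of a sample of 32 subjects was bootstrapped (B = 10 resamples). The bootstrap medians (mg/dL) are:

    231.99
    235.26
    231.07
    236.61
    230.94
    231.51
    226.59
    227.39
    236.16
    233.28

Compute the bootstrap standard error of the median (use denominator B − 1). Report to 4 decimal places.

Bootstrap SE is the standard deviation of the 10 replicate medians.
Mean of replicates: (231.99 + 235.26 + 231.07 + 236.61 + 230.94 + 231.51 + 226.59 + 227.39 + 236.16 + 233.28) / 10 = 2320.80000 / 10 = 232.08000
Sum of squared deviations: (−0.09000)² + (+3.18000)² + (−1.01000)² + (+4.53000)² + (−1.14000)² + (−0.57000)² + (−5.49000)² + (−4.69000)² + (+4.08000)² + (+1.20000)² = 103.50860
Variance = 103.50860 / 9 = 11.50096
SE* = √11.50096

SE* = 3.3913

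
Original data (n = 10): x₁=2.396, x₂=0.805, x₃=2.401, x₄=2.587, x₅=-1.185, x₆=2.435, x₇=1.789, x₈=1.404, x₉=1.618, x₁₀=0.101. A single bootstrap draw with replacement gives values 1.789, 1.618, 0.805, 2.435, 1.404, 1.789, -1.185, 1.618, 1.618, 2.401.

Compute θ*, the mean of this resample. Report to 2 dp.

θ* = 1.43

Mean = (1.789 + 1.618 + 0.805 + 2.435 + 1.404 + 1.789 + (-1.185) + 1.618 + 1.618 + 2.401) / 10 = 14.2920 / 10 = 1.43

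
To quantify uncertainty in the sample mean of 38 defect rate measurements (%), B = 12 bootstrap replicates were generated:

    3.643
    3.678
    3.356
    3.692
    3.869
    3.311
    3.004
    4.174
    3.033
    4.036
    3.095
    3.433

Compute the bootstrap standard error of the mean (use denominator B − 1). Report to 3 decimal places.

SE* = 0.387

Bootstrap SE is the standard deviation of the 12 replicate means.
Mean of replicates: (3.643 + 3.678 + 3.356 + 3.692 + 3.869 + 3.311 + 3.004 + 4.174 + 3.033 + 4.036 + 3.095 + 3.433) / 12 = 42.3240 / 12 = 3.5270
Sum of squared deviations: (+0.1160)² + (+0.1510)² + (−0.1710)² + (+0.1650)² + (+0.3420)² + (−0.2160)² + (−0.5230)² + (+0.6470)² + (−0.4940)² + (+0.5090)² + (−0.4320)² + (−0.0940)² = 1.6471
Variance = 1.6471 / 11 = 0.1497
SE* = √0.1497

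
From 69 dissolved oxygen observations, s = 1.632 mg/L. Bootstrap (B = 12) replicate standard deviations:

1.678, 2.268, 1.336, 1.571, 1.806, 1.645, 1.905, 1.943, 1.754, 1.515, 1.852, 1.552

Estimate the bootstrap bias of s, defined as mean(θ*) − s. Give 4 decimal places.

bias = +0.1034

mean(θ*) = (1.678 + 2.268 + 1.336 + 1.571 + 1.806 + 1.645 + 1.905 + 1.943 + 1.754 + 1.515 + 1.852 + 1.552) / 12 = 1.73542
bias = 1.73542 − 1.632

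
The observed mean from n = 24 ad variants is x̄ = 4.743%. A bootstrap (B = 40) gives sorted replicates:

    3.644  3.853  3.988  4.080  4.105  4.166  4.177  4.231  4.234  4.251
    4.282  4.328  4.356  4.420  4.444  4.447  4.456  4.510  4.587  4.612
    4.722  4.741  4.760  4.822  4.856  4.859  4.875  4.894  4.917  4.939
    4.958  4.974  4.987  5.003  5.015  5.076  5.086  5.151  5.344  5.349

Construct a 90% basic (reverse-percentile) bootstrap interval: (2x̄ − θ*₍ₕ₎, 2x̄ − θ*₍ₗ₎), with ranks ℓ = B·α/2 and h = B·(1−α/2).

(4.335, 5.633)

Percentile endpoints at ranks 2 and 38: θ*₍2₎ = 3.853, θ*₍38₎ = 5.151.
Basic interval reflects these around x̄:
  lower = 2 × 4.743 − 5.151 = 4.335
  upper = 2 × 4.743 − 3.853 = 5.633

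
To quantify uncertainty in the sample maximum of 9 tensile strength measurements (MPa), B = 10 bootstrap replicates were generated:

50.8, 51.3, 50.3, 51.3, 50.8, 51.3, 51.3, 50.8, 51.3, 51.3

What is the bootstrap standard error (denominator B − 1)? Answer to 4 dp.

SE* = 0.3536

Bootstrap SE is the standard deviation of the 10 replicate maximums.
Mean of replicates: (50.8 + 51.3 + 50.3 + 51.3 + 50.8 + 51.3 + 51.3 + 50.8 + 51.3 + 51.3) / 10 = 510.50000 / 10 = 51.05000
Sum of squared deviations: (−0.25000)² + (+0.25000)² + (−0.75000)² + (+0.25000)² + (−0.25000)² + (+0.25000)² + (+0.25000)² + (−0.25000)² + (+0.25000)² + (+0.25000)² = 1.12500
Variance = 1.12500 / 9 = 0.12500
SE* = √0.12500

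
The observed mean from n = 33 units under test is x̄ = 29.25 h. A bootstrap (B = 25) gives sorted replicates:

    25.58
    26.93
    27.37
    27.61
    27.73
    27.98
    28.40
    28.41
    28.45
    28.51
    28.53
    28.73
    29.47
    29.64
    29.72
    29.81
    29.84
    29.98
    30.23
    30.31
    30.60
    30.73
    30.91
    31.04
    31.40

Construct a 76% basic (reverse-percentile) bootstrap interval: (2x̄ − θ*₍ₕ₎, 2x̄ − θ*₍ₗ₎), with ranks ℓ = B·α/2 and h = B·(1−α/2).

Percentile endpoints at ranks 3 and 22: θ*₍3₎ = 27.37, θ*₍22₎ = 30.73.
Basic interval reflects these around x̄:
  lower = 2 × 29.25 − 30.73 = 27.77
  upper = 2 × 29.25 − 27.37 = 31.13

(27.77, 31.13)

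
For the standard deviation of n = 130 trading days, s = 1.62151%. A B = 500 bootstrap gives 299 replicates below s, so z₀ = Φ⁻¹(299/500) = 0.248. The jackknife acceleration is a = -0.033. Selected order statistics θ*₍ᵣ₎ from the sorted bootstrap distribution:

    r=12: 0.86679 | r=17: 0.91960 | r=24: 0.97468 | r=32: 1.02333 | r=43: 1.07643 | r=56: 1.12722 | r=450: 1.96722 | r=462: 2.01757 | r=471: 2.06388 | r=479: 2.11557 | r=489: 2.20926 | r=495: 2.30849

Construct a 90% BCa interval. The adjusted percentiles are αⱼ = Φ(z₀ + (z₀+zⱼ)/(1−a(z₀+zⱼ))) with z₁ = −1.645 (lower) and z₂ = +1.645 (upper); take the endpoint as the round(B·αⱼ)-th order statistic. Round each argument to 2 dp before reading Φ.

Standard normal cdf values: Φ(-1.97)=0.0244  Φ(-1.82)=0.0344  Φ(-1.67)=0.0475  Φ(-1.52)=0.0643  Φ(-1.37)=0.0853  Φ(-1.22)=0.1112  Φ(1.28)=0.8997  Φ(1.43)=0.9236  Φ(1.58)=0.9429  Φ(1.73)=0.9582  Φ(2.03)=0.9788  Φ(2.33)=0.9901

(1.12722, 2.20926)

Lower: z₀ + z₁ = 0.248 + (-1.645) = -1.397; 1 − a(z₀+z₁) = 1 − (-0.033)(-1.397) = 0.9539; argument = 0.248 + (-1.397)/0.9539 = -1.2165 → -1.22.
α₁ = Φ(-1.22) = 0.1112; rank = round(500 × 0.1112) = 56; θ*₍56₎ = 1.12722.
Upper: z₀ + z₂ = 1.893; 1 − a(z₀+z₂) = 1.0625; argument = 2.0297 → 2.03; α₂ = 0.9788; rank = 489; θ*₍489₎ = 2.20926.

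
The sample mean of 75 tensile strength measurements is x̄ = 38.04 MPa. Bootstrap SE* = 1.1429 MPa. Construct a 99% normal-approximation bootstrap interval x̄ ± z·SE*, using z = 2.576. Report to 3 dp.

(35.096, 40.984)

Margin = 2.576 × 1.1429 = 2.9441
Interval: 38.04 ± 2.9441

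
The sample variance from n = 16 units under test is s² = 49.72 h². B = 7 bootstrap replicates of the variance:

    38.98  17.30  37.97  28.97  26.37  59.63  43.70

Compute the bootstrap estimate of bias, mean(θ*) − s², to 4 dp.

bias = −13.5886

mean(θ*) = (38.98 + 17.30 + 37.97 + 28.97 + 26.37 + 59.63 + 43.70) / 7 = 36.13143
bias = 36.13143 − 49.72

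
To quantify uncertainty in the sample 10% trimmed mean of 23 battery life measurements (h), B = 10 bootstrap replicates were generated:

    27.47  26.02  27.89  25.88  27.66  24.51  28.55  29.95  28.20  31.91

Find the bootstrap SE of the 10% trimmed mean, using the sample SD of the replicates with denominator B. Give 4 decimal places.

Bootstrap SE is the standard deviation of the 10 replicate 10% trimmed means.
Mean of replicates: (27.47 + 26.02 + 27.89 + 25.88 + 27.66 + 24.51 + 28.55 + 29.95 + 28.20 + 31.91) / 10 = 278.04000 / 10 = 27.80400
Sum of squared deviations: (−0.33400)² + (−1.78400)² + (+0.08600)² + (−1.92400)² + (−0.14400)² + (−3.29400)² + (+0.74600)² + (+2.14600)² + (+0.39600)² + (+4.10600)² = 40.05244
Variance = 40.05244 / 10 = 4.00524
SE* = √4.00524

SE* = 2.0013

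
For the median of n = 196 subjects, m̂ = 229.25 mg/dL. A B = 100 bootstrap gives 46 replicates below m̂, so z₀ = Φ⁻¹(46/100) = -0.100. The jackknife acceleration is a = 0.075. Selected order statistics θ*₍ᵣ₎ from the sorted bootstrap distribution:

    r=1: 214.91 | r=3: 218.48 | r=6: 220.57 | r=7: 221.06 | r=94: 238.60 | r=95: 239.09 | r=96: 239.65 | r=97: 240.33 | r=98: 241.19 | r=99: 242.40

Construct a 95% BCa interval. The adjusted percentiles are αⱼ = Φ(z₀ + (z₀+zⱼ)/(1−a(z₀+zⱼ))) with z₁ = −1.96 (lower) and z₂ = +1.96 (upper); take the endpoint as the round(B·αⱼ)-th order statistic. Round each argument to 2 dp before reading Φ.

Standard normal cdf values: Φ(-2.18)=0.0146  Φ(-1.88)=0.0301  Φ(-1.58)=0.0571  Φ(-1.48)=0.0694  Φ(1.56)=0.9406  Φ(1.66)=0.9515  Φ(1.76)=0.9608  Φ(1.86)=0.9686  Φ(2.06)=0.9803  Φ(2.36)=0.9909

(218.48, 241.19)

Lower: z₀ + z₁ = -0.100 + (-1.960) = -2.060; 1 − a(z₀+z₁) = 1 − (0.075)(-2.060) = 1.1545; argument = -0.100 + (-2.060)/1.1545 = -1.8843 → -1.88.
α₁ = Φ(-1.88) = 0.0301; rank = round(100 × 0.0301) = 3; θ*₍3₎ = 218.48.
Upper: z₀ + z₂ = 1.860; 1 − a(z₀+z₂) = 0.8605; argument = 2.0615 → 2.06; α₂ = 0.9803; rank = 98; θ*₍98₎ = 241.19.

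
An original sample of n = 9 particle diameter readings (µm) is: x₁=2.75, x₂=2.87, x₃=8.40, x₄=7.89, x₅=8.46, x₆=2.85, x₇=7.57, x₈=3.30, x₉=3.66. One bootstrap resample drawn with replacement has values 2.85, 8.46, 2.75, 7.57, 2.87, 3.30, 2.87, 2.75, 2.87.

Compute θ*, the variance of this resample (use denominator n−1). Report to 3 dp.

θ* = 5.174

Mean = 4.0322; sum of squared deviations = 41.3954
s² = 41.3954 / 8 = 5.1744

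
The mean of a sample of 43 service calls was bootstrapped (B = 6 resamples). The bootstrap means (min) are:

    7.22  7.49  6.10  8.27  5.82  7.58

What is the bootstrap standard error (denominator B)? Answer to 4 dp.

Bootstrap SE is the standard deviation of the 6 replicate means.
Mean of replicates: (7.22 + 7.49 + 6.10 + 8.27 + 5.82 + 7.58) / 6 = 42.48000 / 6 = 7.08000
Sum of squared deviations: (+0.14000)² + (+0.41000)² + (−0.98000)² + (+1.19000)² + (−1.26000)² + (+0.50000)² = 4.40180
Variance = 4.40180 / 6 = 0.73363
SE* = √0.73363

SE* = 0.8565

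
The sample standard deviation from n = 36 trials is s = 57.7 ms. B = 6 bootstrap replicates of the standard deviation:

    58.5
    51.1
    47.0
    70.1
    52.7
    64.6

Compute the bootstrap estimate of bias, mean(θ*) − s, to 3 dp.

mean(θ*) = (58.5 + 51.1 + 47.0 + 70.1 + 52.7 + 64.6) / 6 = 57.3333
bias = 57.3333 − 57.7

bias = −0.367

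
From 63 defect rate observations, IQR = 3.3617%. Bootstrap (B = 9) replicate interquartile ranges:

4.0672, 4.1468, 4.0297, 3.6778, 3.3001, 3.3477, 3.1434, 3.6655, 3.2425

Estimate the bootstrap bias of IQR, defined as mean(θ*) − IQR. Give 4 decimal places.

bias = +0.2628

mean(θ*) = (4.0672 + 4.1468 + 4.0297 + 3.6778 + 3.3001 + 3.3477 + 3.1434 + 3.6655 + 3.2425) / 9 = 3.62452
bias = 3.62452 − 3.3617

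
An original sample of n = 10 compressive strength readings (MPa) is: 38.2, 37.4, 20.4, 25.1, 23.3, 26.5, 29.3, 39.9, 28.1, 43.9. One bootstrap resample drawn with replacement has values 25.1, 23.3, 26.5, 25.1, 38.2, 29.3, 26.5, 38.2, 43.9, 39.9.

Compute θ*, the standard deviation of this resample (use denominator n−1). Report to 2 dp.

θ* = 7.59

Mean = 31.6000; sum of squared deviations = 518.0000
s² = 518.0000 / 9 = 57.5556
s = √57.5556 = 7.59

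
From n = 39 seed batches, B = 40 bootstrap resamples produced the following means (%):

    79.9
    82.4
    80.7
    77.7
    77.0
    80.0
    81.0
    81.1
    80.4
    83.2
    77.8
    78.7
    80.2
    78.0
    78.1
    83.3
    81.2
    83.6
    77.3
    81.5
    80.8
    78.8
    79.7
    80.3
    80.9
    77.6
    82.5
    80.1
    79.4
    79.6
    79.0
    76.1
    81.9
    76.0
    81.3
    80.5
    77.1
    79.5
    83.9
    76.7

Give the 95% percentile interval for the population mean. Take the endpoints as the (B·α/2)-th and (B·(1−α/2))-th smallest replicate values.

(76.0, 83.6)

Sorted replicates: 76.0, 76.1, 76.7, 77.0, 77.1, 77.3, 77.6, 77.7, 77.8, 78.0, 78.1, 78.7, 78.8, 79.0, 79.4, 79.5, 79.6, 79.7, 79.9, 80.0, 80.1, 80.2, 80.3, 80.4, 80.5, 80.7, 80.8, 80.9, 81.0, 81.1, 81.2, 81.3, 81.5, 81.9, 82.4, 82.5, 83.2, 83.3, 83.6, 83.9
α = 0.05; lower rank = 40 × 0.025 = 1; upper rank = 40 × 0.975 = 39.
The 1st smallest replicate is 76.0; the 39th is 83.6.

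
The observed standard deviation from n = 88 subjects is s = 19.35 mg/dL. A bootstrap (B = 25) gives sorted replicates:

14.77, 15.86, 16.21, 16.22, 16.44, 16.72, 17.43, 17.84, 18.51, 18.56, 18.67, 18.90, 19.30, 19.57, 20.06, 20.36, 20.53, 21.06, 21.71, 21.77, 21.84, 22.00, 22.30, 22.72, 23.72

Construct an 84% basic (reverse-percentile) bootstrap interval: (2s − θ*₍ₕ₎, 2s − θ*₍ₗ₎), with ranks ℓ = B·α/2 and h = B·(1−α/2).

Percentile endpoints at ranks 2 and 23: θ*₍2₎ = 15.86, θ*₍23₎ = 22.30.
Basic interval reflects these around s:
  lower = 2 × 19.35 − 22.30 = 16.40
  upper = 2 × 19.35 − 15.86 = 22.84

(16.40, 22.84)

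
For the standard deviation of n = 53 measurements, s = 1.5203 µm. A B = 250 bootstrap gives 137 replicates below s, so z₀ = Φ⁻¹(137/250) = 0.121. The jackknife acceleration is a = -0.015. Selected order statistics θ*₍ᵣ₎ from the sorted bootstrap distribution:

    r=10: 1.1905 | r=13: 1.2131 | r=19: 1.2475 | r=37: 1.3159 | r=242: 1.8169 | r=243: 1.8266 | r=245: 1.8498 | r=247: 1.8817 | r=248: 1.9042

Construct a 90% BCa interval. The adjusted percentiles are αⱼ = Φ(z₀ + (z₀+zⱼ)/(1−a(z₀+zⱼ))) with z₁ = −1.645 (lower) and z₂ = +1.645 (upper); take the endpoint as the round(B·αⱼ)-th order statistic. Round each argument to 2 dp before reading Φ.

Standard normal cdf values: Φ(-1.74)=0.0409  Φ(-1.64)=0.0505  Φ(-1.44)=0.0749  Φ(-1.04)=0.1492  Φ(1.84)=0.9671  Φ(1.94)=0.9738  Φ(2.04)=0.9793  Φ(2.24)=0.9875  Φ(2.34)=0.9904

(1.2475, 1.8169)

Lower: z₀ + z₁ = 0.121 + (-1.645) = -1.524; 1 − a(z₀+z₁) = 1 − (-0.015)(-1.524) = 0.9771; argument = 0.121 + (-1.524)/0.9771 = -1.4387 → -1.44.
α₁ = Φ(-1.44) = 0.0749; rank = round(250 × 0.0749) = 19; θ*₍19₎ = 1.2475.
Upper: z₀ + z₂ = 1.766; 1 − a(z₀+z₂) = 1.0265; argument = 1.8414 → 1.84; α₂ = 0.9671; rank = 242; θ*₍242₎ = 1.8169.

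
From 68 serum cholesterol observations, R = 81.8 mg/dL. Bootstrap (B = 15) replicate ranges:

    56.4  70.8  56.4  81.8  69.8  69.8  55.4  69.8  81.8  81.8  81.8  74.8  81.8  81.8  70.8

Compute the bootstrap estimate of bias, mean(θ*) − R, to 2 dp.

bias = −9.48

mean(θ*) = (56.4 + 70.8 + 56.4 + 81.8 + 69.8 + 69.8 + 55.4 + 69.8 + 81.8 + 81.8 + 81.8 + 74.8 + 81.8 + 81.8 + 70.8) / 15 = 72.320
bias = 72.320 − 81.8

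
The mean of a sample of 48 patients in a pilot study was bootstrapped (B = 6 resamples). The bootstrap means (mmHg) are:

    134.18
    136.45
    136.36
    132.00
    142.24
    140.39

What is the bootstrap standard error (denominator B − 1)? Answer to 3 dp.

Bootstrap SE is the standard deviation of the 6 replicate means.
Mean of replicates: (134.18 + 136.45 + 136.36 + 132.00 + 142.24 + 140.39) / 6 = 821.6200 / 6 = 136.9367
Sum of squared deviations: (−2.7567)² + (−0.4867)² + (−0.5767)² + (−4.9367)² + (+5.3033)² + (+3.4533)² = 72.5901
Variance = 72.5901 / 5 = 14.5180
SE* = √14.5180

SE* = 3.810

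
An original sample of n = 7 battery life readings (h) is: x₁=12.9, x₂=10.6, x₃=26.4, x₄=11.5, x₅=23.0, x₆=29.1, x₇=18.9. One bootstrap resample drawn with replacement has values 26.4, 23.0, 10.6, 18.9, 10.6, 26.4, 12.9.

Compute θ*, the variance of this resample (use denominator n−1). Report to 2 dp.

θ* = 50.22

Mean = 18.4000; sum of squared deviations = 301.3400
s² = 301.3400 / 6 = 50.2233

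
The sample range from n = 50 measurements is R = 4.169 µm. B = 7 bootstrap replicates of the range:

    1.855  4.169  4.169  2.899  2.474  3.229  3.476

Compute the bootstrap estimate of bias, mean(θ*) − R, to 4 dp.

bias = −0.9874

mean(θ*) = (1.855 + 4.169 + 4.169 + 2.899 + 2.474 + 3.229 + 3.476) / 7 = 3.18157
bias = 3.18157 − 4.169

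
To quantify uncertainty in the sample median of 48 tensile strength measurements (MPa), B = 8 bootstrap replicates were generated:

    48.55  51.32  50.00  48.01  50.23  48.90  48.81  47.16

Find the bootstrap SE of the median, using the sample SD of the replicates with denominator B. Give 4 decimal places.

SE* = 1.2445

Bootstrap SE is the standard deviation of the 8 replicate medians.
Mean of replicates: (48.55 + 51.32 + 50.00 + 48.01 + 50.23 + 48.90 + 48.81 + 47.16) / 8 = 392.98000 / 8 = 49.12250
Sum of squared deviations: (−0.57250)² + (+2.19750)² + (+0.87750)² + (−1.11250)² + (+1.10750)² + (−0.22250)² + (−0.31250)² + (−1.96250)² = 12.38955
Variance = 12.38955 / 8 = 1.54869
SE* = √1.54869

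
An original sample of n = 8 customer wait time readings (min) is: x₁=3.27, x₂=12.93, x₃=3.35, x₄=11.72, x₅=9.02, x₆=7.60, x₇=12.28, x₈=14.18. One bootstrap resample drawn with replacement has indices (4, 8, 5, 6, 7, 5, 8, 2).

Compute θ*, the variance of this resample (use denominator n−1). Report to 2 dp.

Resample values: 11.72, 14.18, 9.02, 7.60, 12.28, 9.02, 14.18, 12.93.
Mean = 11.3662; sum of squared deviations = 44.4342
s² = 44.4342 / 7 = 6.3477

θ* = 6.35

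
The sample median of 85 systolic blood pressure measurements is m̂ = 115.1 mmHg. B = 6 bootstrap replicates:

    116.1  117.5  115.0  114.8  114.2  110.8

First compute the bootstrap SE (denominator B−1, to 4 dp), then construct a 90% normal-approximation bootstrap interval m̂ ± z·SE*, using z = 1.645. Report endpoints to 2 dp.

(111.40, 118.80)

Mean of replicates = 114.7333; sum of squared deviations = 25.3533; SE* = √(25.3533/5) = 2.2518
Margin = 1.645 × 2.2518 = 3.704
Interval: 115.1 ± 3.704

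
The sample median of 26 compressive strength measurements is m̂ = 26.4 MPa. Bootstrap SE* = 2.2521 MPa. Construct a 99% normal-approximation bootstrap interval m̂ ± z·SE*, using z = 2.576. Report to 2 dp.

Margin = 2.576 × 2.2521 = 5.801
Interval: 26.4 ± 5.801

(20.60, 32.20)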